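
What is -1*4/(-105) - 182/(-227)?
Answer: 20018/23835 ≈ 0.83986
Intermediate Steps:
-1*4/(-105) - 182/(-227) = -4*(-1/105) - 182*(-1/227) = 4/105 + 182/227 = 20018/23835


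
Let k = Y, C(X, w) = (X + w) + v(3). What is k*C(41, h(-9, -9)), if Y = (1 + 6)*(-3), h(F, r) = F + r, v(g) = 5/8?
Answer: -3969/8 ≈ -496.13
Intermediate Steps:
v(g) = 5/8 (v(g) = 5*(⅛) = 5/8)
Y = -21 (Y = 7*(-3) = -21)
C(X, w) = 5/8 + X + w (C(X, w) = (X + w) + 5/8 = 5/8 + X + w)
k = -21
k*C(41, h(-9, -9)) = -21*(5/8 + 41 + (-9 - 9)) = -21*(5/8 + 41 - 18) = -21*189/8 = -3969/8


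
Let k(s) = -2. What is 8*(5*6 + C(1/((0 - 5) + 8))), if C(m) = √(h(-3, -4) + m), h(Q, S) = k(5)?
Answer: 240 + 8*I*√15/3 ≈ 240.0 + 10.328*I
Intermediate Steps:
h(Q, S) = -2
C(m) = √(-2 + m)
8*(5*6 + C(1/((0 - 5) + 8))) = 8*(5*6 + √(-2 + 1/((0 - 5) + 8))) = 8*(30 + √(-2 + 1/(-5 + 8))) = 8*(30 + √(-2 + 1/3)) = 8*(30 + √(-2 + ⅓)) = 8*(30 + √(-5/3)) = 8*(30 + I*√15/3) = 240 + 8*I*√15/3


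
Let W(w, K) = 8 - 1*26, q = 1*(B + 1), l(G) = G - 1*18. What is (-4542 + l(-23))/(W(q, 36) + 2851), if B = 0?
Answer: -4583/2833 ≈ -1.6177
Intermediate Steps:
l(G) = -18 + G (l(G) = G - 18 = -18 + G)
q = 1 (q = 1*(0 + 1) = 1*1 = 1)
W(w, K) = -18 (W(w, K) = 8 - 26 = -18)
(-4542 + l(-23))/(W(q, 36) + 2851) = (-4542 + (-18 - 23))/(-18 + 2851) = (-4542 - 41)/2833 = -4583*1/2833 = -4583/2833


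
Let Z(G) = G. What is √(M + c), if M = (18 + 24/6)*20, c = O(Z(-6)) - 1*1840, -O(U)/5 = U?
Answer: I*√1370 ≈ 37.013*I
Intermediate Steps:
O(U) = -5*U
c = -1810 (c = -5*(-6) - 1*1840 = 30 - 1840 = -1810)
M = 440 (M = (18 + 24*(⅙))*20 = (18 + 4)*20 = 22*20 = 440)
√(M + c) = √(440 - 1810) = √(-1370) = I*√1370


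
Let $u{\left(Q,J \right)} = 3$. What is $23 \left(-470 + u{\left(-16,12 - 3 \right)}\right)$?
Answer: $-10741$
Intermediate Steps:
$23 \left(-470 + u{\left(-16,12 - 3 \right)}\right) = 23 \left(-470 + 3\right) = 23 \left(-467\right) = -10741$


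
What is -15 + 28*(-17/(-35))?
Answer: -7/5 ≈ -1.4000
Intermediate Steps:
-15 + 28*(-17/(-35)) = -15 + 28*(-17*(-1/35)) = -15 + 28*(17/35) = -15 + 68/5 = -7/5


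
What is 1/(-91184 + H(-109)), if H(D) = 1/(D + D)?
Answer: -218/19878113 ≈ -1.0967e-5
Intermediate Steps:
H(D) = 1/(2*D)
1/(-91184 + H(-109)) = 1/(-91184 + (1/2)/(-109)) = 1/(-91184 + (1/2)*(-1/109)) = 1/(-91184 - 1/218) = 1/(-19878113/218) = -218/19878113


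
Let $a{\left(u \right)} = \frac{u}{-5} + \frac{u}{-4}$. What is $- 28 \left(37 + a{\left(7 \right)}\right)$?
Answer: $- \frac{4739}{5} \approx -947.8$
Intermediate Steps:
$a{\left(u \right)} = - \frac{9 u}{20}$ ($a{\left(u \right)} = u \left(- \frac{1}{5}\right) + u \left(- \frac{1}{4}\right) = - \frac{u}{5} - \frac{u}{4} = - \frac{9 u}{20}$)
$- 28 \left(37 + a{\left(7 \right)}\right) = - 28 \left(37 - \frac{63}{20}\right) = \left(-28\right) \frac{677}{20} = - \frac{4739}{5}$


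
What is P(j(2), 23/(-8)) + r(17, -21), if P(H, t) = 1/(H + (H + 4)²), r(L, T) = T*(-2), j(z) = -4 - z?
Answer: 83/2 ≈ 41.500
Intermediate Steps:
r(L, T) = -2*T
P(H, t) = 1/(H + (4 + H)²)
P(j(2), 23/(-8)) + r(17, -21) = 1/((-4 - 1*2) + (4 + (-4 - 1*2))²) - 2*(-21) = 1/((-4 - 2) + (4 + (-4 - 2))²) + 42 = 1/(-6 + (4 - 6)²) + 42 = 1/(-6 + (-2)²) + 42 = 1/(-6 + 4) + 42 = 1/(-2) + 42 = -½ + 42 = 83/2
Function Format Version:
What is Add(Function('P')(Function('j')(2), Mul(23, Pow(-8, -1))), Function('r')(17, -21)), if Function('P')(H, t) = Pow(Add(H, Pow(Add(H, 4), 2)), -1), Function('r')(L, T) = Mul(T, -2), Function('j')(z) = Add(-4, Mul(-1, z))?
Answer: Rational(83, 2) ≈ 41.500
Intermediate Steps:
Function('r')(L, T) = Mul(-2, T)
Function('P')(H, t) = Pow(Add(H, Pow(Add(4, H), 2)), -1)
Add(Function('P')(Function('j')(2), Mul(23, Pow(-8, -1))), Function('r')(17, -21)) = Add(Pow(Add(Add(-4, Mul(-1, 2)), Pow(Add(4, Add(-4, Mul(-1, 2))), 2)), -1), Mul(-2, -21)) = Add(Pow(Add(Add(-4, -2), Pow(Add(4, Add(-4, -2)), 2)), -1), 42) = Add(Pow(Add(-6, Pow(Add(4, -6), 2)), -1), 42) = Add(Pow(Add(-6, Pow(-2, 2)), -1), 42) = Add(Pow(Add(-6, 4), -1), 42) = Add(Pow(-2, -1), 42) = Add(Rational(-1, 2), 42) = Rational(83, 2)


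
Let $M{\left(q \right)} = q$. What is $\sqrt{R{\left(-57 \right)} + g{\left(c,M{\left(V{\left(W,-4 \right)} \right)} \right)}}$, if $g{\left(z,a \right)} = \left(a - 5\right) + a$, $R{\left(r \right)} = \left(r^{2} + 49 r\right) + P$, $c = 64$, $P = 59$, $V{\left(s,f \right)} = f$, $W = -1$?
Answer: $\sqrt{502} \approx 22.405$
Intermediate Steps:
$R{\left(r \right)} = 59 + r^{2} + 49 r$ ($R{\left(r \right)} = \left(r^{2} + 49 r\right) + 59 = 59 + r^{2} + 49 r$)
$g{\left(z,a \right)} = -5 + 2 a$ ($g{\left(z,a \right)} = \left(-5 + a\right) + a = -5 + 2 a$)
$\sqrt{R{\left(-57 \right)} + g{\left(c,M{\left(V{\left(W,-4 \right)} \right)} \right)}} = \sqrt{\left(59 + \left(-57\right)^{2} + 49 \left(-57\right)\right) + \left(-5 + 2 \left(-4\right)\right)} = \sqrt{\left(59 + 3249 - 2793\right) - 13} = \sqrt{515 - 13} = \sqrt{502}$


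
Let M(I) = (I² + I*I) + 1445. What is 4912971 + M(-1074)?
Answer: 7221368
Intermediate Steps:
M(I) = 1445 + 2*I² (M(I) = (I² + I²) + 1445 = 2*I² + 1445 = 1445 + 2*I²)
4912971 + M(-1074) = 4912971 + (1445 + 2*(-1074)²) = 4912971 + (1445 + 2*1153476) = 4912971 + (1445 + 2306952) = 4912971 + 2308397 = 7221368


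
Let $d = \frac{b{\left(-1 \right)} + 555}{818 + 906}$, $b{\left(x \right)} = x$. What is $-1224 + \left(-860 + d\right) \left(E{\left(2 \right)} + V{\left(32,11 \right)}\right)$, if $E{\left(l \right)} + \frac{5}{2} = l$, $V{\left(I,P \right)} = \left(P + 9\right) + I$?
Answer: $- \frac{78437605}{1724} \approx -45497.0$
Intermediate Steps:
$V{\left(I,P \right)} = 9 + I + P$ ($V{\left(I,P \right)} = \left(9 + P\right) + I = 9 + I + P$)
$d = \frac{277}{862}$ ($d = \frac{-1 + 555}{818 + 906} = \frac{554}{1724} = 554 \cdot \frac{1}{1724} = \frac{277}{862} \approx 0.32135$)
$E{\left(l \right)} = - \frac{5}{2} + l$
$-1224 + \left(-860 + d\right) \left(E{\left(2 \right)} + V{\left(32,11 \right)}\right) = -1224 + \left(-860 + \frac{277}{862}\right) \left(\left(- \frac{5}{2} + 2\right) + \left(9 + 32 + 11\right)\right) = -1224 - \frac{741043 \left(- \frac{1}{2} + 52\right)}{862} = -1224 - \frac{76327429}{1724} = - \frac{78437605}{1724}$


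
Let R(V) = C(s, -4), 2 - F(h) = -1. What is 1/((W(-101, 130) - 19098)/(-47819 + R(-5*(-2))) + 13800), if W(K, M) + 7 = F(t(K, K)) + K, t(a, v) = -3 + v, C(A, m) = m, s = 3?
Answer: 15941/219992201 ≈ 7.2462e-5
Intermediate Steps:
F(h) = 3 (F(h) = 2 - 1*(-1) = 2 + 1 = 3)
R(V) = -4
W(K, M) = -4 + K (W(K, M) = -7 + (3 + K) = -4 + K)
1/((W(-101, 130) - 19098)/(-47819 + R(-5*(-2))) + 13800) = 1/(((-4 - 101) - 19098)/(-47819 - 4) + 13800) = 1/((-105 - 19098)/(-47823) + 13800) = 1/(-19203*(-1/47823) + 13800) = 1/(6401/15941 + 13800) = 1/(219992201/15941) = 15941/219992201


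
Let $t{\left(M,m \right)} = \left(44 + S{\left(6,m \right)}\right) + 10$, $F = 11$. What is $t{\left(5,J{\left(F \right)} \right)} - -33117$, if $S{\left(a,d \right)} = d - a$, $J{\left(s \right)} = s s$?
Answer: $33286$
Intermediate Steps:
$J{\left(s \right)} = s^{2}$
$t{\left(M,m \right)} = 48 + m$ ($t{\left(M,m \right)} = \left(44 + \left(m - 6\right)\right) + 10 = \left(44 + \left(-6 + m\right)\right) + 10 = \left(38 + m\right) + 10 = 48 + m$)
$t{\left(5,J{\left(F \right)} \right)} - -33117 = \left(48 + 11^{2}\right) - -33117 = \left(48 + 121\right) + 33117 = 169 + 33117 = 33286$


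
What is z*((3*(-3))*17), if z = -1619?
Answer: 247707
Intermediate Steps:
z*((3*(-3))*17) = -1619*3*(-3)*17 = -(-14571)*17 = -1619*(-153) = 247707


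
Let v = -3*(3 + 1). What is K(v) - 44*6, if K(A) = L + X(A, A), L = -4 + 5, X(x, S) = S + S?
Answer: -287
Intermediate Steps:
v = -12 (v = -3*4 = -12)
X(x, S) = 2*S
L = 1
K(A) = 1 + 2*A
K(v) - 44*6 = (1 + 2*(-12)) - 44*6 = (1 - 24) - 264 = -23 - 264 = -287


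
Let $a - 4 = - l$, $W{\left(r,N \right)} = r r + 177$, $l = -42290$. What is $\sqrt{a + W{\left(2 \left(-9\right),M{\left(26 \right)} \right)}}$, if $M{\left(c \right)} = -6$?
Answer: $3 \sqrt{4755} \approx 206.87$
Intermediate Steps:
$W{\left(r,N \right)} = 177 + r^{2}$ ($W{\left(r,N \right)} = r^{2} + 177 = 177 + r^{2}$)
$a = 42294$ ($a = 4 - -42290 = 4 + 42290 = 42294$)
$\sqrt{a + W{\left(2 \left(-9\right),M{\left(26 \right)} \right)}} = \sqrt{42294 + \left(177 + \left(2 \left(-9\right)\right)^{2}\right)} = \sqrt{42294 + \left(177 + \left(-18\right)^{2}\right)} = \sqrt{42294 + \left(177 + 324\right)} = \sqrt{42294 + 501} = \sqrt{42795} = 3 \sqrt{4755}$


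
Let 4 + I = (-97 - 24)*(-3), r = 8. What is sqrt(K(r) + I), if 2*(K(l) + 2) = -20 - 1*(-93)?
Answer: sqrt(1574)/2 ≈ 19.837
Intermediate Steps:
K(l) = 69/2 (K(l) = -2 + (-20 - 1*(-93))/2 = -2 + (-20 + 93)/2 = -2 + (1/2)*73 = -2 + 73/2 = 69/2)
I = 359 (I = -4 + (-97 - 24)*(-3) = -4 - 121*(-3) = -4 + 363 = 359)
sqrt(K(r) + I) = sqrt(69/2 + 359) = sqrt(787/2) = sqrt(1574)/2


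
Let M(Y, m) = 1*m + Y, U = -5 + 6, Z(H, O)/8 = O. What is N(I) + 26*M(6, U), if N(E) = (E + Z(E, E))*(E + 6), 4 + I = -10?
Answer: 1190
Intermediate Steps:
I = -14 (I = -4 - 10 = -14)
Z(H, O) = 8*O
N(E) = 9*E*(6 + E) (N(E) = (E + 8*E)*(E + 6) = (9*E)*(6 + E) = 9*E*(6 + E))
U = 1
M(Y, m) = Y + m (M(Y, m) = m + Y = Y + m)
N(I) + 26*M(6, U) = 9*(-14)*(6 - 14) + 26*(6 + 1) = 9*(-14)*(-8) + 26*7 = 1008 + 182 = 1190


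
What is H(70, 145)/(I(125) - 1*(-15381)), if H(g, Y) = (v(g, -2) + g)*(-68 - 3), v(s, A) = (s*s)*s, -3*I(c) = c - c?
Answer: -24357970/15381 ≈ -1583.6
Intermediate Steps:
I(c) = 0 (I(c) = -(c - c)/3 = -1/3*0 = 0)
v(s, A) = s**3 (v(s, A) = s**2*s = s**3)
H(g, Y) = -71*g - 71*g**3 (H(g, Y) = (g**3 + g)*(-68 - 3) = (g + g**3)*(-71) = -71*g - 71*g**3)
H(70, 145)/(I(125) - 1*(-15381)) = (71*70*(-1 - 1*70**2))/(0 - 1*(-15381)) = (71*70*(-1 - 1*4900))/(0 + 15381) = (71*70*(-1 - 4900))/15381 = (71*70*(-4901))*(1/15381) = -24357970*1/15381 = -24357970/15381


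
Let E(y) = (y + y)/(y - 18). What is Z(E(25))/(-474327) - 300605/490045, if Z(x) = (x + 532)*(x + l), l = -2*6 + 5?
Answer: -465901183583/759309144069 ≈ -0.61359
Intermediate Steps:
l = -7 (l = -12 + 5 = -7)
E(y) = 2*y/(-18 + y) (E(y) = (2*y)/(-18 + y) = 2*y/(-18 + y))
Z(x) = (-7 + x)*(532 + x) (Z(x) = (x + 532)*(x - 7) = (532 + x)*(-7 + x) = (-7 + x)*(532 + x))
Z(E(25))/(-474327) - 300605/490045 = (-3724 + (2*25/(-18 + 25))² + 525*(2*25/(-18 + 25)))/(-474327) - 300605/490045 = (-3724 + (2*25/7)² + 525*(2*25/7))*(-1/474327) - 300605*1/490045 = (-3724 + (2*25*(⅐))² + 525*(2*25*(⅐)))*(-1/474327) - 60121/98009 = (-3724 + (50/7)² + 525*(50/7))*(-1/474327) - 60121/98009 = (-3724 + 2500/49 + 3750)*(-1/474327) - 60121/98009 = (3774/49)*(-1/474327) - 60121/98009 = -1258/7747341 - 60121/98009 = -465901183583/759309144069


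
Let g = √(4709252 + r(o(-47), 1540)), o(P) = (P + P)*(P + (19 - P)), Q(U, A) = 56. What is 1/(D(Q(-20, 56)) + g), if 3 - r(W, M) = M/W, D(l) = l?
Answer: -50008/4202565037 + √3755391378105/4202565037 ≈ 0.00044922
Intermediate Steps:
o(P) = 38*P (o(P) = (2*P)*19 = 38*P)
r(W, M) = 3 - M/W
g = √3755391378105/893 (g = √(4709252 + (3 - 1*1540/38*(-47))) = √(4709252 + (3 - 1*1540/(-1786))) = √(4709252 + (3 - 1*1540*(-1/1786))) = √(4709252 + (3 + 770/893)) = √(4709252 + 3449/893) = √(4205365485/893) = √3755391378105/893 ≈ 2170.1)
1/(D(Q(-20, 56)) + g) = 1/(56 + √3755391378105/893)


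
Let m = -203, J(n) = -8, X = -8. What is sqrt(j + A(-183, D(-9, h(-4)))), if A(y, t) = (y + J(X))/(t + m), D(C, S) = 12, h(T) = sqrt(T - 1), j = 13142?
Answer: sqrt(13143) ≈ 114.64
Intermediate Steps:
h(T) = sqrt(-1 + T)
A(y, t) = (-8 + y)/(-203 + t) (A(y, t) = (y - 8)/(t - 203) = (-8 + y)/(-203 + t))
sqrt(j + A(-183, D(-9, h(-4)))) = sqrt(13142 + (-8 - 183)/(-203 + 12)) = sqrt(13142 - 191/(-191)) = sqrt(13142 - 1/191*(-191)) = sqrt(13142 + 1) = sqrt(13143)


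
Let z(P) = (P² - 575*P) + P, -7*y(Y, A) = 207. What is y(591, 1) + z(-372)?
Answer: 2463177/7 ≈ 3.5188e+5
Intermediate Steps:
y(Y, A) = -207/7 (y(Y, A) = -⅐*207 = -207/7)
z(P) = P² - 574*P
y(591, 1) + z(-372) = -207/7 - 372*(-574 - 372) = -207/7 - 372*(-946) = -207/7 + 351912 = 2463177/7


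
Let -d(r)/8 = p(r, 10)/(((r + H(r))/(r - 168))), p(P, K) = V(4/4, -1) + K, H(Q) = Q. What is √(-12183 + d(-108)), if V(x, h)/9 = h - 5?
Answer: I*√105599/3 ≈ 108.32*I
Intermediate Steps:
V(x, h) = -45 + 9*h (V(x, h) = 9*(h - 5) = 9*(-5 + h) = -45 + 9*h)
p(P, K) = -54 + K (p(P, K) = (-45 + 9*(-1)) + K = (-45 - 9) + K = -54 + K)
d(r) = 176*(-168 + r)/r (d(r) = -8*(-54 + 10)/((r + r)/(r - 168)) = -(-352)/((2*r)/(-168 + r)) = -(-352)/(2*r/(-168 + r)) = -(-352)*(-168 + r)/(2*r) = -(-176)*(-168 + r)/r = 176*(-168 + r)/r)
√(-12183 + d(-108)) = √(-12183 + (176 - 29568/(-108))) = √(-12183 + (176 - 29568*(-1/108))) = √(-12183 + (176 + 2464/9)) = √(-12183 + 4048/9) = √(-105599/9) = I*√105599/3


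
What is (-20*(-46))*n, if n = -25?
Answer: -23000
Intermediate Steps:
(-20*(-46))*n = -20*(-46)*(-25) = 920*(-25) = -23000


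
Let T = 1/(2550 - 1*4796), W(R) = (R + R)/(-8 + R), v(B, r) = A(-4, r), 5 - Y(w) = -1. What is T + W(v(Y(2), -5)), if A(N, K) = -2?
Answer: 4487/11230 ≈ 0.39955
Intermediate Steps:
Y(w) = 6 (Y(w) = 5 - 1*(-1) = 5 + 1 = 6)
v(B, r) = -2
W(R) = 2*R/(-8 + R) (W(R) = (2*R)/(-8 + R) = 2*R/(-8 + R))
T = -1/2246 (T = 1/(2550 - 4796) = 1/(-2246) = -1/2246 ≈ -0.00044524)
T + W(v(Y(2), -5)) = -1/2246 + 2*(-2)/(-8 - 2) = -1/2246 + 2*(-2)/(-10) = -1/2246 + 2*(-2)*(-1/10) = -1/2246 + 2/5 = 4487/11230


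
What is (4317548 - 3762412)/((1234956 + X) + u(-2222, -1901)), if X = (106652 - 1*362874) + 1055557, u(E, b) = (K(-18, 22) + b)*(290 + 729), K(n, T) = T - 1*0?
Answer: 277568/59795 ≈ 4.6420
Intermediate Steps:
K(n, T) = T (K(n, T) = T + 0 = T)
u(E, b) = 22418 + 1019*b (u(E, b) = (22 + b)*(290 + 729) = (22 + b)*1019 = 22418 + 1019*b)
X = 799335 (X = (106652 - 362874) + 1055557 = -256222 + 1055557 = 799335)
(4317548 - 3762412)/((1234956 + X) + u(-2222, -1901)) = (4317548 - 3762412)/((1234956 + 799335) + (22418 + 1019*(-1901))) = 555136/(2034291 + (22418 - 1937119)) = 555136/(2034291 - 1914701) = 555136/119590 = 555136*(1/119590) = 277568/59795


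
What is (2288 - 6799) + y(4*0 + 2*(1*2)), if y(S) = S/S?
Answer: -4510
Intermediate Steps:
y(S) = 1
(2288 - 6799) + y(4*0 + 2*(1*2)) = (2288 - 6799) + 1 = -4511 + 1 = -4510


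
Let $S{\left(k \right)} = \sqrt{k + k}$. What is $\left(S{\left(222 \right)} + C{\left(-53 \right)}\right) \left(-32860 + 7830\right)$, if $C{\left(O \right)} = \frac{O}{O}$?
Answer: $-25030 - 50060 \sqrt{111} \approx -5.5245 \cdot 10^{5}$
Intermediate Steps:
$C{\left(O \right)} = 1$
$S{\left(k \right)} = \sqrt{2} \sqrt{k}$ ($S{\left(k \right)} = \sqrt{2 k} = \sqrt{2} \sqrt{k}$)
$\left(S{\left(222 \right)} + C{\left(-53 \right)}\right) \left(-32860 + 7830\right) = \left(\sqrt{2} \sqrt{222} + 1\right) \left(-32860 + 7830\right) = \left(2 \sqrt{111} + 1\right) \left(-25030\right) = \left(1 + 2 \sqrt{111}\right) \left(-25030\right) = -25030 - 50060 \sqrt{111}$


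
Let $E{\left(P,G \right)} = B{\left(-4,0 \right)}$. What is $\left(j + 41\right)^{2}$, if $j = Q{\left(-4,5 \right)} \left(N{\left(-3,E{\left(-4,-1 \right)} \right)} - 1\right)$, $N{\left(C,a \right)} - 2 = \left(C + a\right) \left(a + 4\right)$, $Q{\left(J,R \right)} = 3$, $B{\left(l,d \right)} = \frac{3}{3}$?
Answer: $196$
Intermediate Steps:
$B{\left(l,d \right)} = 1$ ($B{\left(l,d \right)} = 3 \cdot \frac{1}{3} = 1$)
$E{\left(P,G \right)} = 1$
$N{\left(C,a \right)} = 2 + \left(4 + a\right) \left(C + a\right)$ ($N{\left(C,a \right)} = 2 + \left(C + a\right) \left(a + 4\right) = 2 + \left(C + a\right) \left(4 + a\right) = 2 + \left(4 + a\right) \left(C + a\right)$)
$j = -27$ ($j = 3 \left(\left(2 + 1^{2} + 4 \left(-3\right) + 4 \cdot 1 - 3\right) - 1\right) = 3 \left(\left(2 + 1 - 12 + 4 - 3\right) - 1\right) = 3 \left(-8 - 1\right) = 3 \left(-9\right) = -27$)
$\left(j + 41\right)^{2} = \left(-27 + 41\right)^{2} = 14^{2} = 196$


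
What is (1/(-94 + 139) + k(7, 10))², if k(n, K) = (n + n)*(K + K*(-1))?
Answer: 1/2025 ≈ 0.00049383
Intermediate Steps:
k(n, K) = 0 (k(n, K) = (2*n)*(K - K) = (2*n)*0 = 0)
(1/(-94 + 139) + k(7, 10))² = (1/(-94 + 139) + 0)² = (1/45 + 0)² = (1/45)² = 1/2025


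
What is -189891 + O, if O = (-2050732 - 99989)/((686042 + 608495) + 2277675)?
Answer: -678333059613/3572212 ≈ -1.8989e+5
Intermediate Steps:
O = -2150721/3572212 (O = -2150721/(1294537 + 2277675) = -2150721/3572212 ≈ -0.60207)
-189891 + O = -189891 - 2150721/3572212 = -678333059613/3572212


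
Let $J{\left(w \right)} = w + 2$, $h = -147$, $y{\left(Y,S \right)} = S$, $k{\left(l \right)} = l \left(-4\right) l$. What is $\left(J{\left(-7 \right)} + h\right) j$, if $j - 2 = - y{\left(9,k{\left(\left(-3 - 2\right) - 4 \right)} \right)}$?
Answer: $-49552$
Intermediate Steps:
$k{\left(l \right)} = - 4 l^{2}$ ($k{\left(l \right)} = - 4 l l = - 4 l^{2}$)
$j = 326$ ($j = 2 - - 4 \left(\left(-3 - 2\right) - 4\right)^{2} = 2 - - 4 \left(-5 - 4\right)^{2} = 2 - - 4 \left(-9\right)^{2} = 2 - \left(-4\right) 81 = 2 - -324 = 2 + 324 = 326$)
$J{\left(w \right)} = 2 + w$
$\left(J{\left(-7 \right)} + h\right) j = \left(\left(2 - 7\right) - 147\right) 326 = \left(-5 - 147\right) 326 = \left(-152\right) 326 = -49552$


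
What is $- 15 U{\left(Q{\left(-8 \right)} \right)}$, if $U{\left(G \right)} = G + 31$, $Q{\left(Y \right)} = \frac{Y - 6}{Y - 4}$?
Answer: $- \frac{965}{2} \approx -482.5$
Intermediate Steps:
$Q{\left(Y \right)} = \frac{-6 + Y}{-4 + Y}$
$U{\left(G \right)} = 31 + G$
$- 15 U{\left(Q{\left(-8 \right)} \right)} = - 15 \left(31 + \frac{-6 - 8}{-4 - 8}\right) = - 15 \left(31 + \frac{1}{-12} \left(-14\right)\right) = - 15 \left(31 - - \frac{7}{6}\right) = - 15 \left(31 + \frac{7}{6}\right) = \left(-15\right) \frac{193}{6} = - \frac{965}{2}$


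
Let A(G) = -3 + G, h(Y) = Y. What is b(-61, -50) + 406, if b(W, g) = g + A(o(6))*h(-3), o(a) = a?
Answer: 347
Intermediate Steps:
b(W, g) = -9 + g (b(W, g) = g + (-3 + 6)*(-3) = g + 3*(-3) = g - 9 = -9 + g)
b(-61, -50) + 406 = (-9 - 50) + 406 = -59 + 406 = 347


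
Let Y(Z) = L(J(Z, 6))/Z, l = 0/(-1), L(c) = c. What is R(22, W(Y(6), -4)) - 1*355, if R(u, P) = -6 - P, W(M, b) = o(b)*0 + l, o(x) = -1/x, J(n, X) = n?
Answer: -361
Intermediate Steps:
l = 0 (l = 0*(-1) = 0)
Y(Z) = 1 (Y(Z) = Z/Z = 1)
W(M, b) = 0 (W(M, b) = -1/b*0 + 0 = 0 + 0 = 0)
R(22, W(Y(6), -4)) - 1*355 = (-6 - 1*0) - 1*355 = (-6 + 0) - 355 = -6 - 355 = -361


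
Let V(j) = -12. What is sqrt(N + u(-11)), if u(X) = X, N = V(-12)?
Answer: I*sqrt(23) ≈ 4.7958*I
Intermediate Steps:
N = -12
sqrt(N + u(-11)) = sqrt(-12 - 11) = sqrt(-23) = I*sqrt(23)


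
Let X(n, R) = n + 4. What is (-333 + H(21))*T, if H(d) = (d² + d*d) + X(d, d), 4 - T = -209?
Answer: 122262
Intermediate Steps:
T = 213 (T = 4 - 1*(-209) = 4 + 209 = 213)
X(n, R) = 4 + n
H(d) = 4 + d + 2*d² (H(d) = (d² + d*d) + (4 + d) = (d² + d²) + (4 + d) = 2*d² + (4 + d) = 4 + d + 2*d²)
(-333 + H(21))*T = (-333 + (4 + 21 + 2*21²))*213 = (-333 + (4 + 21 + 2*441))*213 = (-333 + (4 + 21 + 882))*213 = (-333 + 907)*213 = 574*213 = 122262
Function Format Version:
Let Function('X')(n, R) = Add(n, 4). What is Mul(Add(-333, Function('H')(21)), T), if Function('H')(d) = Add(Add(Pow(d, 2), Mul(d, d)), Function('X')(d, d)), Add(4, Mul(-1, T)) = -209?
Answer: 122262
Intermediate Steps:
T = 213 (T = Add(4, Mul(-1, -209)) = Add(4, 209) = 213)
Function('X')(n, R) = Add(4, n)
Function('H')(d) = Add(4, d, Mul(2, Pow(d, 2))) (Function('H')(d) = Add(Add(Pow(d, 2), Mul(d, d)), Add(4, d)) = Add(Add(Pow(d, 2), Pow(d, 2)), Add(4, d)) = Add(Mul(2, Pow(d, 2)), Add(4, d)) = Add(4, d, Mul(2, Pow(d, 2))))
Mul(Add(-333, Function('H')(21)), T) = Mul(Add(-333, Add(4, 21, Mul(2, Pow(21, 2)))), 213) = Mul(Add(-333, Add(4, 21, Mul(2, 441))), 213) = Mul(Add(-333, Add(4, 21, 882)), 213) = Mul(Add(-333, 907), 213) = Mul(574, 213) = 122262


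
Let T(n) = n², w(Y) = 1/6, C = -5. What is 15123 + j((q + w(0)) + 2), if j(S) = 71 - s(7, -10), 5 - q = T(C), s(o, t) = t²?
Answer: 15094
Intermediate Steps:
w(Y) = ⅙
q = -20 (q = 5 - 1*(-5)² = 5 - 1*25 = 5 - 25 = -20)
j(S) = -29 (j(S) = 71 - 1*(-10)² = 71 - 1*100 = 71 - 100 = -29)
15123 + j((q + w(0)) + 2) = 15123 - 29 = 15094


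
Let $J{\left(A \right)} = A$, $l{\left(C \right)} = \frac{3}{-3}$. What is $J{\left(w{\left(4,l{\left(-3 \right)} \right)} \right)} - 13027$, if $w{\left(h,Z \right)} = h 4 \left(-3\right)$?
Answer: $-13075$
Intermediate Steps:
$l{\left(C \right)} = -1$ ($l{\left(C \right)} = 3 \left(- \frac{1}{3}\right) = -1$)
$w{\left(h,Z \right)} = - 12 h$ ($w{\left(h,Z \right)} = 4 h \left(-3\right) = - 12 h$)
$J{\left(w{\left(4,l{\left(-3 \right)} \right)} \right)} - 13027 = \left(-12\right) 4 - 13027 = -48 - 13027 = -13075$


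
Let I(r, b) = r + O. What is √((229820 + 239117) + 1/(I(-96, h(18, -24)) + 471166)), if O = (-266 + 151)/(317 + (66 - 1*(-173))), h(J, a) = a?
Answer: √3574308940201764723445/87304935 ≈ 684.79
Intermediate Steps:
O = -115/556 (O = -115/(317 + (66 + 173)) = -115/(317 + 239) = -115/556 ≈ -0.20683)
I(r, b) = -115/556 + r (I(r, b) = r - 115/556 = -115/556 + r)
√((229820 + 239117) + 1/(I(-96, h(18, -24)) + 471166)) = √((229820 + 239117) + 1/((-115/556 - 96) + 471166)) = √(468937 + 1/(-53491/556 + 471166)) = √(468937 + 1/(261914805/556)) = √(468937 + 556/261914805) = √(122821542912841/261914805) = √3574308940201764723445/87304935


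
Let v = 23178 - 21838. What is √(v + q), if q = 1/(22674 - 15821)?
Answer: √62931242913/6853 ≈ 36.606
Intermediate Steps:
q = 1/6853 ≈ 0.00014592
v = 1340
√(v + q) = √(1340 + 1/6853) = √(9183021/6853) = √62931242913/6853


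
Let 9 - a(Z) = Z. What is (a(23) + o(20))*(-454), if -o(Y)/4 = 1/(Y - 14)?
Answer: 19976/3 ≈ 6658.7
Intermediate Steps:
a(Z) = 9 - Z
o(Y) = -4/(-14 + Y) (o(Y) = -4/(Y - 14) = -4/(-14 + Y))
(a(23) + o(20))*(-454) = ((9 - 1*23) - 4/(-14 + 20))*(-454) = ((9 - 23) - 4/6)*(-454) = (-14 - 4*⅙)*(-454) = (-14 - ⅔)*(-454) = -44/3*(-454) = 19976/3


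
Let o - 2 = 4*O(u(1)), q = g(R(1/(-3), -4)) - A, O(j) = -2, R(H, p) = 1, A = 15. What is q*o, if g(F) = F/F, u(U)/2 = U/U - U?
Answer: 84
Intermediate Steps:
u(U) = 2 - 2*U (u(U) = 2*(U/U - U) = 2*(1 - U) = 2 - 2*U)
g(F) = 1
q = -14 (q = 1 - 1*15 = 1 - 15 = -14)
o = -6 (o = 2 + 4*(-2) = 2 - 8 = -6)
q*o = -14*(-6) = 84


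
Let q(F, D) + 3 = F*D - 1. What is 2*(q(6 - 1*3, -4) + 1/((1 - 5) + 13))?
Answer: -286/9 ≈ -31.778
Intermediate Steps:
q(F, D) = -4 + D*F (q(F, D) = -3 + (F*D - 1) = -3 + (D*F - 1) = -3 + (-1 + D*F) = -4 + D*F)
2*(q(6 - 1*3, -4) + 1/((1 - 5) + 13)) = 2*((-4 - 4*(6 - 1*3)) + 1/((1 - 5) + 13)) = 2*((-4 - 4*(6 - 3)) + 1/(-4 + 13)) = 2*((-4 - 4*3) + 1/9) = 2*((-4 - 12) + ⅑) = 2*(-16 + ⅑) = 2*(-143/9) = -286/9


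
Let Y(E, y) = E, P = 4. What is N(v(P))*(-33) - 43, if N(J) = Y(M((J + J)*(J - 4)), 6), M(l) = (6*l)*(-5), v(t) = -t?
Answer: 63317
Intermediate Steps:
M(l) = -30*l
N(J) = -60*J*(-4 + J) (N(J) = -30*(J + J)*(J - 4) = -30*2*J*(-4 + J) = -60*J*(-4 + J))
N(v(P))*(-33) - 43 = (60*(-1*4)*(4 - (-1)*4))*(-33) - 43 = (60*(-4)*(4 - 1*(-4)))*(-33) - 43 = (60*(-4)*(4 + 4))*(-33) - 43 = (60*(-4)*8)*(-33) - 43 = -1920*(-33) - 43 = 63360 - 43 = 63317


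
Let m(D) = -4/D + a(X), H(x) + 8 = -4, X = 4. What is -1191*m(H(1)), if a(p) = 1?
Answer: -1588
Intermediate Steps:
H(x) = -12 (H(x) = -8 - 4 = -12)
m(D) = 1 - 4/D (m(D) = -4/D + 1 = 1 - 4/D)
-1191*m(H(1)) = -1191*(-4 - 12)/(-12) = -(-397)*(-16)/4 = -1191*4/3 = -1588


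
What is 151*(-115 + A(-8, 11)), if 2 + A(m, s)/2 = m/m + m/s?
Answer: -196753/11 ≈ -17887.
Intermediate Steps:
A(m, s) = -2 + 2*m/s (A(m, s) = -4 + 2*(m/m + m/s) = -4 + 2*(1 + m/s) = -4 + (2 + 2*m/s) = -2 + 2*m/s)
151*(-115 + A(-8, 11)) = 151*(-115 + (-2 + 2*(-8)/11)) = 151*(-115 + (-2 + 2*(-8)*(1/11))) = 151*(-115 + (-2 - 16/11)) = 151*(-115 - 38/11) = 151*(-1303/11) = -196753/11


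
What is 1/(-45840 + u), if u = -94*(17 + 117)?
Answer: -1/58436 ≈ -1.7113e-5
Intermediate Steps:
u = -12596 (u = -94*134 = -12596)
1/(-45840 + u) = 1/(-45840 - 12596) = 1/(-58436) = -1/58436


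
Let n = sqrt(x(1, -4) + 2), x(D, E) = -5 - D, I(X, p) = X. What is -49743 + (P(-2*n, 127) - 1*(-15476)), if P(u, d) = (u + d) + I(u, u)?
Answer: -34140 - 8*I ≈ -34140.0 - 8.0*I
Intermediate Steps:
n = 2*I (n = sqrt((-5 - 1*1) + 2) = sqrt((-5 - 1) + 2) = sqrt(-6 + 2) = sqrt(-4) = 2*I ≈ 2.0*I)
P(u, d) = d + 2*u (P(u, d) = (u + d) + u = (d + u) + u = d + 2*u)
-49743 + (P(-2*n, 127) - 1*(-15476)) = -49743 + ((127 + 2*(-4*I)) - 1*(-15476)) = -49743 + ((127 + 2*(-4*I)) + 15476) = -49743 + ((127 - 8*I) + 15476) = -49743 + (15603 - 8*I) = -34140 - 8*I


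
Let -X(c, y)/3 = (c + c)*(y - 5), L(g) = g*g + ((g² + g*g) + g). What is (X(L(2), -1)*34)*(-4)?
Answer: -68544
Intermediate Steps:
L(g) = g + 3*g² (L(g) = g² + ((g² + g²) + g) = g² + (2*g² + g) = g² + (g + 2*g²) = g + 3*g²)
X(c, y) = -6*c*(-5 + y) (X(c, y) = -3*(c + c)*(y - 5) = -3*2*c*(-5 + y) = -6*c*(-5 + y))
(X(L(2), -1)*34)*(-4) = ((6*(2*(1 + 3*2))*(5 - 1*(-1)))*34)*(-4) = ((6*(2*(1 + 6))*(5 + 1))*34)*(-4) = ((6*(2*7)*6)*34)*(-4) = ((6*14*6)*34)*(-4) = (504*34)*(-4) = 17136*(-4) = -68544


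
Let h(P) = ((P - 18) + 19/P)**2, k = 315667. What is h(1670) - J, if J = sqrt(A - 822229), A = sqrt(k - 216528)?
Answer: 7611302981881/2788900 - sqrt(-822229 + sqrt(99139)) ≈ 2.7291e+6 - 906.59*I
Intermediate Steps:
A = sqrt(99139) (A = sqrt(315667 - 216528) = sqrt(99139) ≈ 314.86)
h(P) = (-18 + P + 19/P)**2 (h(P) = ((-18 + P) + 19/P)**2 = (-18 + P + 19/P)**2)
J = sqrt(-822229 + sqrt(99139)) (J = sqrt(sqrt(99139) - 822229) = sqrt(-822229 + sqrt(99139)) ≈ 906.59*I)
h(1670) - J = (19 + 1670**2 - 18*1670)**2/1670**2 - sqrt(-822229 + sqrt(99139)) = (19 + 2788900 - 30060)**2/2788900 - sqrt(-822229 + sqrt(99139)) = (1/2788900)*2758859**2 - sqrt(-822229 + sqrt(99139)) = (1/2788900)*7611302981881 - sqrt(-822229 + sqrt(99139)) = 7611302981881/2788900 - sqrt(-822229 + sqrt(99139))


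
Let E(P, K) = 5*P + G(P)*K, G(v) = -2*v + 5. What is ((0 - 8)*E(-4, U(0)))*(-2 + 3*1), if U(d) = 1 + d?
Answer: 56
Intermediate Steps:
G(v) = 5 - 2*v
E(P, K) = 5*P + K*(5 - 2*P) (E(P, K) = 5*P + (5 - 2*P)*K = 5*P + K*(5 - 2*P))
((0 - 8)*E(-4, U(0)))*(-2 + 3*1) = ((0 - 8)*(5*(-4) - (1 + 0)*(-5 + 2*(-4))))*(-2 + 3*1) = (-8*(-20 - 1*1*(-5 - 8)))*(-2 + 3) = -8*(-20 - 1*1*(-13))*1 = -8*(-20 + 13)*1 = -8*(-7)*1 = 56*1 = 56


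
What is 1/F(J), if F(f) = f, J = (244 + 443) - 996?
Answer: -1/309 ≈ -0.0032362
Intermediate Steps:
J = -309 (J = 687 - 996 = -309)
1/F(J) = 1/(-309) = -1/309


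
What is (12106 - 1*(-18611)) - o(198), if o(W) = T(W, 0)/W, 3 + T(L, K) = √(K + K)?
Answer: 2027323/66 ≈ 30717.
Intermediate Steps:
T(L, K) = -3 + √2*√K (T(L, K) = -3 + √(K + K) = -3 + √(2*K) = -3 + √2*√K)
o(W) = -3/W (o(W) = (-3 + √2*√0)/W = (-3 + √2*0)/W = (-3 + 0)/W = -3/W)
(12106 - 1*(-18611)) - o(198) = (12106 - 1*(-18611)) - (-3)/198 = (12106 + 18611) - (-3)/198 = 30717 - 1*(-1/66) = 30717 + 1/66 = 2027323/66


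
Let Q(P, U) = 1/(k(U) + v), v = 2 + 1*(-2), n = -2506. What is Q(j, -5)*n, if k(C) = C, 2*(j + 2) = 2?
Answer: 2506/5 ≈ 501.20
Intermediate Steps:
j = -1 (j = -2 + (½)*2 = -2 + 1 = -1)
v = 0 (v = 2 - 2 = 0)
Q(P, U) = 1/U (Q(P, U) = 1/(U + 0) = 1/U)
Q(j, -5)*n = -2506/(-5) = -⅕*(-2506) = 2506/5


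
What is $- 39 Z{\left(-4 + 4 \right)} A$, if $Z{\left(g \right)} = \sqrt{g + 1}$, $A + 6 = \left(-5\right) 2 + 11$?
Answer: $195$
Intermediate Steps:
$A = -5$ ($A = -6 + \left(\left(-5\right) 2 + 11\right) = -6 + \left(-10 + 11\right) = -6 + 1 = -5$)
$Z{\left(g \right)} = \sqrt{1 + g}$
$- 39 Z{\left(-4 + 4 \right)} A = - 39 \sqrt{1 + \left(-4 + 4\right)} \left(-5\right) = - 39 \sqrt{1 + 0} \left(-5\right) = - 39 \sqrt{1} \left(-5\right) = \left(-39\right) 1 \left(-5\right) = \left(-39\right) \left(-5\right) = 195$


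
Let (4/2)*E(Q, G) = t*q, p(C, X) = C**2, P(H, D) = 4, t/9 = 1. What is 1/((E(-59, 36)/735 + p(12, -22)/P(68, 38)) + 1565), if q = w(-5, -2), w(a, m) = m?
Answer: 245/392242 ≈ 0.00062461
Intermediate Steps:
q = -2
t = 9 (t = 9*1 = 9)
E(Q, G) = -9 (E(Q, G) = (9*(-2))/2 = (1/2)*(-18) = -9)
1/((E(-59, 36)/735 + p(12, -22)/P(68, 38)) + 1565) = 1/((-9/735 + 12**2/4) + 1565) = 1/((-9*1/735 + 144*(1/4)) + 1565) = 1/((-3/245 + 36) + 1565) = 1/(8817/245 + 1565) = 1/(392242/245) = 245/392242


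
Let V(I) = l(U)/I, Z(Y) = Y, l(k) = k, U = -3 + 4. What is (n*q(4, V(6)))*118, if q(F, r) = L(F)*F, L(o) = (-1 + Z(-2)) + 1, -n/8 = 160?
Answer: 1208320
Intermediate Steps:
U = 1
n = -1280 (n = -8*160 = -1280)
V(I) = 1/I
L(o) = -2 (L(o) = (-1 - 2) + 1 = -3 + 1 = -2)
q(F, r) = -2*F
(n*q(4, V(6)))*118 = -(-2560)*4*118 = -1280*(-8)*118 = 10240*118 = 1208320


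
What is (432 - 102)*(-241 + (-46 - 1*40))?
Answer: -107910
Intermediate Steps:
(432 - 102)*(-241 + (-46 - 1*40)) = 330*(-241 + (-46 - 40)) = 330*(-241 - 86) = 330*(-327) = -107910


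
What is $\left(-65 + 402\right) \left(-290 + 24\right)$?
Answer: $-89642$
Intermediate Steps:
$\left(-65 + 402\right) \left(-290 + 24\right) = 337 \left(-266\right) = -89642$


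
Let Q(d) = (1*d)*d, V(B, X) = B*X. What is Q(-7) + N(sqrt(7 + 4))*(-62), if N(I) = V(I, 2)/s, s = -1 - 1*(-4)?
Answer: 49 - 124*sqrt(11)/3 ≈ -88.087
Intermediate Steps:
s = 3 (s = -1 + 4 = 3)
Q(d) = d**2 (Q(d) = d*d = d**2)
N(I) = 2*I/3 (N(I) = (I*2)/3 = (2*I)*(1/3) = 2*I/3)
Q(-7) + N(sqrt(7 + 4))*(-62) = (-7)**2 + (2*sqrt(7 + 4)/3)*(-62) = 49 + (2*sqrt(11)/3)*(-62) = 49 - 124*sqrt(11)/3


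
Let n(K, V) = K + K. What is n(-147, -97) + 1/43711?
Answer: -12851033/43711 ≈ -294.00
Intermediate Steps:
n(K, V) = 2*K
n(-147, -97) + 1/43711 = 2*(-147) + 1/43711 = -294 + 1/43711 = -12851033/43711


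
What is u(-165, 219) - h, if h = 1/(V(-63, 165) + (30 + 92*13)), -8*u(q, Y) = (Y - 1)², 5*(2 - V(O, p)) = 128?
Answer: -35714291/6012 ≈ -5940.5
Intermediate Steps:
V(O, p) = -118/5 (V(O, p) = 2 - ⅕*128 = 2 - 128/5 = -118/5)
u(q, Y) = -(-1 + Y)²/8 (u(q, Y) = -(Y - 1)²/8 = -(-1 + Y)²/8)
h = 5/6012 (h = 1/(-118/5 + (30 + 92*13)) = 1/(-118/5 + (30 + 1196)) = 1/(-118/5 + 1226) = 1/(6012/5) = 5/6012 ≈ 0.00083167)
u(-165, 219) - h = -(-1 + 219)²/8 - 1*5/6012 = -⅛*218² - 5/6012 = -⅛*47524 - 5/6012 = -11881/2 - 5/6012 = -35714291/6012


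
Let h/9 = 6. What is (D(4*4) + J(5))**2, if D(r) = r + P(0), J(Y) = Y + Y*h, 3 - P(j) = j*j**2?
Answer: 86436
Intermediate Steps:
h = 54 (h = 9*6 = 54)
P(j) = 3 - j**3 (P(j) = 3 - j*j**2 = 3 - j**3)
J(Y) = 55*Y (J(Y) = Y + Y*54 = Y + 54*Y = 55*Y)
D(r) = 3 + r (D(r) = r + (3 - 1*0**3) = r + (3 - 1*0) = r + (3 + 0) = r + 3 = 3 + r)
(D(4*4) + J(5))**2 = ((3 + 4*4) + 55*5)**2 = ((3 + 16) + 275)**2 = (19 + 275)**2 = 294**2 = 86436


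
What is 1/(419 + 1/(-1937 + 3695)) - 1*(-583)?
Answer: 429441307/736603 ≈ 583.00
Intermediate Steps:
1/(419 + 1/(-1937 + 3695)) - 1*(-583) = 1/(419 + 1/1758) + 583 = 1/(736603/1758) + 583 = 1758/736603 + 583 = 429441307/736603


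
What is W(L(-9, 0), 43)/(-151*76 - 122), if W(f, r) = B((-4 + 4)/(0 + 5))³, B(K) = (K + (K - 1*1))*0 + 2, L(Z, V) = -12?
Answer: -4/5799 ≈ -0.00068977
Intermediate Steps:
B(K) = 2 (B(K) = (K + (K - 1))*0 + 2 = (K + (-1 + K))*0 + 2 = (-1 + 2*K)*0 + 2 = 0 + 2 = 2)
W(f, r) = 8 (W(f, r) = 2³ = 8)
W(L(-9, 0), 43)/(-151*76 - 122) = 8/(-151*76 - 122) = 8/(-11476 - 122) = 8/(-11598) = 8*(-1/11598) = -4/5799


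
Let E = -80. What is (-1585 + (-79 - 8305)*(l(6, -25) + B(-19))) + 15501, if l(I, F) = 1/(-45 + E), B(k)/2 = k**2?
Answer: -754908116/125 ≈ -6.0393e+6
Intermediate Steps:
B(k) = 2*k**2
l(I, F) = -1/125 (l(I, F) = 1/(-45 - 80) = 1/(-125) = -1/125)
(-1585 + (-79 - 8305)*(l(6, -25) + B(-19))) + 15501 = (-1585 + (-79 - 8305)*(-1/125 + 2*(-19)**2)) + 15501 = (-1585 - 8384*(-1/125 + 2*361)) + 15501 = (-1585 - 8384*(-1/125 + 722)) + 15501 = (-1585 - 8384*90249/125) + 15501 = (-1585 - 756647616/125) + 15501 = -756845741/125 + 15501 = -754908116/125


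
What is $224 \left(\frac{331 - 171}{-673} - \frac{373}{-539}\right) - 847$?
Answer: $- \frac{38619139}{51821} \approx -745.24$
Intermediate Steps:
$224 \left(\frac{331 - 171}{-673} - \frac{373}{-539}\right) - 847 = 224 \left(160 \left(- \frac{1}{673}\right) - - \frac{373}{539}\right) - 847 = 224 \left(- \frac{160}{673} + \frac{373}{539}\right) - 847 = 224 \cdot \frac{164789}{362747} - 847 = \frac{5273248}{51821} - 847 = - \frac{38619139}{51821}$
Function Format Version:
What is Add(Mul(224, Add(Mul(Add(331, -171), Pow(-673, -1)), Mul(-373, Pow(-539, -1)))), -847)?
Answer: Rational(-38619139, 51821) ≈ -745.24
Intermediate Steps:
Add(Mul(224, Add(Mul(Add(331, -171), Pow(-673, -1)), Mul(-373, Pow(-539, -1)))), -847) = Add(Mul(224, Add(Mul(160, Rational(-1, 673)), Mul(-373, Rational(-1, 539)))), -847) = Add(Mul(224, Add(Rational(-160, 673), Rational(373, 539))), -847) = Add(Mul(224, Rational(164789, 362747)), -847) = Add(Rational(5273248, 51821), -847) = Rational(-38619139, 51821)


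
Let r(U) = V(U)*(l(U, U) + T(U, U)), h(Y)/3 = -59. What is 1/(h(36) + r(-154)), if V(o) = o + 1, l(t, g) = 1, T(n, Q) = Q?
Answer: 1/23232 ≈ 4.3044e-5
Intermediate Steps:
V(o) = 1 + o
h(Y) = -177 (h(Y) = 3*(-59) = -177)
r(U) = (1 + U)**2 (r(U) = (1 + U)*(1 + U) = (1 + U)**2)
1/(h(36) + r(-154)) = 1/(-177 + (1 - 154)**2) = 1/(-177 + (-153)**2) = 1/(-177 + 23409) = 1/23232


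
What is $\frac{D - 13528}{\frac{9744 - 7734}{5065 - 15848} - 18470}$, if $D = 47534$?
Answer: $- \frac{183343349}{99582010} \approx -1.8411$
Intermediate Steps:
$\frac{D - 13528}{\frac{9744 - 7734}{5065 - 15848} - 18470} = \frac{47534 - 13528}{\frac{9744 - 7734}{5065 - 15848} - 18470} = \frac{34006}{\frac{9744 - 7734}{-10783} - 18470} = \frac{34006}{2010 \left(- \frac{1}{10783}\right) - 18470} = \frac{34006}{- \frac{2010}{10783} - 18470} = \frac{34006}{- \frac{199164020}{10783}} = 34006 \left(- \frac{10783}{199164020}\right) = - \frac{183343349}{99582010}$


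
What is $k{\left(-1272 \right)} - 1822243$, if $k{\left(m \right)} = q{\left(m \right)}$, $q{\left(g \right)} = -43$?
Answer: $-1822286$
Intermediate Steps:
$k{\left(m \right)} = -43$
$k{\left(-1272 \right)} - 1822243 = -43 - 1822243 = -1822286$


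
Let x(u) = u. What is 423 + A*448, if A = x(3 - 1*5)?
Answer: -473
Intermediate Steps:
A = -2 (A = 3 - 1*5 = 3 - 5 = -2)
423 + A*448 = 423 - 2*448 = 423 - 896 = -473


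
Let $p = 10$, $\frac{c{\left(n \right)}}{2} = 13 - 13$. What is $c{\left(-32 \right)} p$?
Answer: $0$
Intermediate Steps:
$c{\left(n \right)} = 0$ ($c{\left(n \right)} = 2 \left(13 - 13\right) = 2 \cdot 0 = 0$)
$c{\left(-32 \right)} p = 0 \cdot 10 = 0$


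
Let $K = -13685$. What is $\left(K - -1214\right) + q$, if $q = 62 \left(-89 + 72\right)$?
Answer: $-13525$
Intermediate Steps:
$q = -1054$ ($q = 62 \left(-17\right) = -1054$)
$\left(K - -1214\right) + q = \left(-13685 - -1214\right) - 1054 = \left(-13685 + \left(1247 - 33\right)\right) - 1054 = \left(-13685 + 1214\right) - 1054 = -12471 - 1054 = -13525$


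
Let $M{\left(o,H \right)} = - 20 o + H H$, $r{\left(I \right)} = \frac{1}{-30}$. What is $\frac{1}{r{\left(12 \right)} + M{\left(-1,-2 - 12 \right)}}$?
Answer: $\frac{30}{6479} \approx 0.0046303$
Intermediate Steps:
$r{\left(I \right)} = - \frac{1}{30}$
$M{\left(o,H \right)} = H^{2} - 20 o$ ($M{\left(o,H \right)} = - 20 o + H^{2} = H^{2} - 20 o$)
$\frac{1}{r{\left(12 \right)} + M{\left(-1,-2 - 12 \right)}} = \frac{1}{- \frac{1}{30} - \left(-20 - \left(-2 - 12\right)^{2}\right)} = \frac{1}{- \frac{1}{30} + \left(\left(-2 - 12\right)^{2} + 20\right)} = \frac{1}{- \frac{1}{30} + \left(\left(-14\right)^{2} + 20\right)} = \frac{1}{- \frac{1}{30} + \left(196 + 20\right)} = \frac{1}{- \frac{1}{30} + 216} = \frac{1}{\frac{6479}{30}} = \frac{30}{6479}$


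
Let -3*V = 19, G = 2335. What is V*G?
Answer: -44365/3 ≈ -14788.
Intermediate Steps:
V = -19/3 (V = -1/3*19 = -19/3 ≈ -6.3333)
V*G = -19/3*2335 = -44365/3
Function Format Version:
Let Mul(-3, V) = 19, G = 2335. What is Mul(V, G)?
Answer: Rational(-44365, 3) ≈ -14788.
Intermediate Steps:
V = Rational(-19, 3) (V = Mul(Rational(-1, 3), 19) = Rational(-19, 3) ≈ -6.3333)
Mul(V, G) = Mul(Rational(-19, 3), 2335) = Rational(-44365, 3)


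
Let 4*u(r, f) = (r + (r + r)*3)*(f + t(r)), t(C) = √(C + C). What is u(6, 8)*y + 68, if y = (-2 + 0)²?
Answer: 404 + 84*√3 ≈ 549.49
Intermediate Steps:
t(C) = √2*√C (t(C) = √(2*C) = √2*√C)
u(r, f) = 7*r*(f + √2*√r)/4 (u(r, f) = ((r + (r + r)*3)*(f + √2*√r))/4 = ((r + (2*r)*3)*(f + √2*√r))/4 = ((r + 6*r)*(f + √2*√r))/4 = ((7*r)*(f + √2*√r))/4 = (7*r*(f + √2*√r))/4 = 7*r*(f + √2*√r)/4)
y = 4 (y = (-2)² = 4)
u(6, 8)*y + 68 = ((7/4)*6*(8 + √2*√6))*4 + 68 = ((7/4)*6*(8 + 2*√3))*4 + 68 = (84 + 21*√3)*4 + 68 = (336 + 84*√3) + 68 = 404 + 84*√3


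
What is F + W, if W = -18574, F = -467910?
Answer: -486484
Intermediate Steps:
F + W = -467910 - 18574 = -486484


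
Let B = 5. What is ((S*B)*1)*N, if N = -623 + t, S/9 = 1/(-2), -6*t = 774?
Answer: 16920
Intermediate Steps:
t = -129 (t = -⅙*774 = -129)
S = -9/2 (S = 9/(-2) = 9*(-½) = -9/2 ≈ -4.5000)
N = -752 (N = -623 - 129 = -752)
((S*B)*1)*N = (-9/2*5*1)*(-752) = -45/2*1*(-752) = -45/2*(-752) = 16920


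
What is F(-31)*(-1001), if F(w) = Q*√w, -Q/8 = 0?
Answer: 0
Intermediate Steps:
Q = 0 (Q = -8*0 = 0)
F(w) = 0 (F(w) = 0*√w = 0)
F(-31)*(-1001) = 0*(-1001) = 0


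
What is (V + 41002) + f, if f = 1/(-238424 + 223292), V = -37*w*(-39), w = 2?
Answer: 664113215/15132 ≈ 43888.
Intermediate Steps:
V = 2886 (V = -37*2*(-39) = -74*(-39) = 2886)
f = -1/15132 (f = 1/(-15132) = -1/15132 ≈ -6.6085e-5)
(V + 41002) + f = (2886 + 41002) - 1/15132 = 43888 - 1/15132 = 664113215/15132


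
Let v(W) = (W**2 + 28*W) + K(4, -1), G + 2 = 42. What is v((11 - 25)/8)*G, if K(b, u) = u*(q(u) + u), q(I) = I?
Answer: -3515/2 ≈ -1757.5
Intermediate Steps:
G = 40 (G = -2 + 42 = 40)
K(b, u) = 2*u**2 (K(b, u) = u*(u + u) = u*(2*u) = 2*u**2)
v(W) = 2 + W**2 + 28*W (v(W) = (W**2 + 28*W) + 2*(-1)**2 = (W**2 + 28*W) + 2*1 = (W**2 + 28*W) + 2 = 2 + W**2 + 28*W)
v((11 - 25)/8)*G = (2 + ((11 - 25)/8)**2 + 28*((11 - 25)/8))*40 = (2 + (-14*1/8)**2 + 28*(-14*1/8))*40 = (2 + (-7/4)**2 + 28*(-7/4))*40 = (2 + 49/16 - 49)*40 = -703/16*40 = -3515/2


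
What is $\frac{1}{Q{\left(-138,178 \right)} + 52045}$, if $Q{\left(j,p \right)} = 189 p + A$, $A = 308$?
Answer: $\frac{1}{85995} \approx 1.1629 \cdot 10^{-5}$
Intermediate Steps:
$Q{\left(j,p \right)} = 308 + 189 p$ ($Q{\left(j,p \right)} = 189 p + 308 = 308 + 189 p$)
$\frac{1}{Q{\left(-138,178 \right)} + 52045} = \frac{1}{\left(308 + 189 \cdot 178\right) + 52045} = \frac{1}{\left(308 + 33642\right) + 52045} = \frac{1}{33950 + 52045} = \frac{1}{85995}$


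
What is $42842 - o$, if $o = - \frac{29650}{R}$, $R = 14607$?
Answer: $\frac{625822744}{14607} \approx 42844.0$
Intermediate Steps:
$o = - \frac{29650}{14607} \approx -2.0299$
$42842 - o = 42842 - - \frac{29650}{14607} = 42842 + \frac{29650}{14607} = \frac{625822744}{14607}$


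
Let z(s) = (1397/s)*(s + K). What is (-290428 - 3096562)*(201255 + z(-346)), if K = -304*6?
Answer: -123059033491400/173 ≈ -7.1132e+11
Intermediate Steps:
K = -1824
z(s) = 1397*(-1824 + s)/s (z(s) = (1397/s)*(s - 1824) = (1397/s)*(-1824 + s) = 1397*(-1824 + s)/s)
(-290428 - 3096562)*(201255 + z(-346)) = (-290428 - 3096562)*(201255 + (1397 - 2548128/(-346))) = -3386990*(201255 + (1397 - 2548128*(-1/346))) = -3386990*(201255 + (1397 + 1274064/173)) = -3386990*(201255 + 1515745/173) = -3386990*36332860/173 = -123059033491400/173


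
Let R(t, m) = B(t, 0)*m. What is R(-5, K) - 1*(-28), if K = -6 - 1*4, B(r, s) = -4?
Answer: 68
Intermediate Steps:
K = -10 (K = -6 - 4 = -10)
R(t, m) = -4*m
R(-5, K) - 1*(-28) = -4*(-10) - 1*(-28) = 40 + 28 = 68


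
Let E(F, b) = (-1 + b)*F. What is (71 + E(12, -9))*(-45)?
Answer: 2205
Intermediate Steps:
E(F, b) = F*(-1 + b)
(71 + E(12, -9))*(-45) = (71 + 12*(-1 - 9))*(-45) = (71 + 12*(-10))*(-45) = (71 - 120)*(-45) = -49*(-45) = 2205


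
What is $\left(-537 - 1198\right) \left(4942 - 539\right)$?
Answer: $-7639205$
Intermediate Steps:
$\left(-537 - 1198\right) \left(4942 - 539\right) = \left(-1735\right) 4403 = -7639205$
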